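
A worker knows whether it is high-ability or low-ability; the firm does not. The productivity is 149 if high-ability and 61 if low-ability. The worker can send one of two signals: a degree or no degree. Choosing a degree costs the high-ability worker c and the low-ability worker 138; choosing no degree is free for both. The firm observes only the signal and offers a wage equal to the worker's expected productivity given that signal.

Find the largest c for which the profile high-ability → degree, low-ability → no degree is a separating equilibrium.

88

Under separation: degree → high-ability (pays 149); no degree → low-ability (pays 61).
Low-ability: 61 − 0 = 61 ≥ 149 − 138 = 11. Holds regardless of c. ✓
High-ability: 149 − c ≥ 61 − 0, so c ≤ 149 − 61 = 88.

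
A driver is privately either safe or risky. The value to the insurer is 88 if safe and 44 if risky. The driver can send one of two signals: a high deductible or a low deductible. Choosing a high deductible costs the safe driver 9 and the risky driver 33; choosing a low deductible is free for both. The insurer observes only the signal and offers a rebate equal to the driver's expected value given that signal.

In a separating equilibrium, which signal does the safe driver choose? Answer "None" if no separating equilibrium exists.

Try safe → high deductible, risky → low deductible:
  Under separation the insurer infers type exactly: high deductible → safe (pays 88), low deductible → risky (pays 44).
  Safe: high deductible gives 88 − 9 = 79; low deductible gives 44 − 0 = 44. No deviation. ✓
  Risky: low deductible gives 44 − 0 = 44; high deductible gives 88 − 33 = 55. Would deviate. ✗
Try safe → low deductible, risky → high deductible:
  Under separation the insurer infers type exactly: low deductible → safe (pays 88), high deductible → risky (pays 44).
  Safe: low deductible gives 88 − 0 = 88; high deductible gives 44 − 9 = 35. No deviation. ✓
  Risky: high deductible gives 44 − 33 = 11; low deductible gives 88 − 0 = 88. Would deviate. ✗
Neither assignment is incentive-compatible.

None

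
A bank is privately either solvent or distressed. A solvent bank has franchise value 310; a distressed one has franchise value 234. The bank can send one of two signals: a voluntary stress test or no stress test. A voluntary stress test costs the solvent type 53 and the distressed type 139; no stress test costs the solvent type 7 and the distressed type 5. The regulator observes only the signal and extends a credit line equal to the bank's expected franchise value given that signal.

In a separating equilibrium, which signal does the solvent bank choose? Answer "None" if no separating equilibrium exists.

Try solvent → stress test, distressed → no stress test:
  Under separation the regulator infers type exactly: stress test → solvent (pays 310), no stress test → distressed (pays 234).
  Solvent: stress test gives 310 − 53 = 257; no stress test gives 234 − 7 = 227. No deviation. ✓
  Distressed: no stress test gives 234 − 5 = 229; stress test gives 310 − 139 = 171. No deviation. ✓
Both hold — the solvent type sends stress test.

stress test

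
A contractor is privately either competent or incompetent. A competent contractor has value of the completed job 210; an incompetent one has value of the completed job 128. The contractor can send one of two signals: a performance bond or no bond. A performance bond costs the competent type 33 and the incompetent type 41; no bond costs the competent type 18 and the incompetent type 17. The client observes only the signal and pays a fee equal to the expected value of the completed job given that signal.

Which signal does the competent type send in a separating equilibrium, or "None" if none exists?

Try competent → bond, incompetent → no bond:
  If types separate, bond earns payment 210 and no bond earns 128.
  Competent: bond gives 210 − 33 = 177; no bond gives 128 − 18 = 110. No deviation. ✓
  Incompetent: no bond gives 128 − 17 = 111; bond gives 210 − 41 = 169. Would deviate. ✗
Try competent → no bond, incompetent → bond:
  If types separate, no bond earns payment 210 and bond earns 128.
  Competent: no bond gives 210 − 18 = 192; bond gives 128 − 33 = 95. No deviation. ✓
  Incompetent: bond gives 128 − 41 = 87; no bond gives 210 − 17 = 193. Would deviate. ✗
Neither assignment is incentive-compatible.

None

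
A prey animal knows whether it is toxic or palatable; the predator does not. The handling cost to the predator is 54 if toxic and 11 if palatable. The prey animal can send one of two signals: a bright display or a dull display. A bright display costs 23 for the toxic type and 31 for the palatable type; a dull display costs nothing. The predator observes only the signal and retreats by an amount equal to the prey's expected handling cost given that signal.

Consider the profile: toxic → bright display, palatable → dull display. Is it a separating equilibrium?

Under separation the predator infers type exactly: bright display → toxic (pays 54), dull display → palatable (pays 11).
Toxic: bright display gives 54 − 23 = 31; dull display gives 11 − 0 = 11. No deviation. ✓
Palatable: dull display gives 11 − 0 = 11; bright display gives 54 − 31 = 23. Would deviate. ✗

No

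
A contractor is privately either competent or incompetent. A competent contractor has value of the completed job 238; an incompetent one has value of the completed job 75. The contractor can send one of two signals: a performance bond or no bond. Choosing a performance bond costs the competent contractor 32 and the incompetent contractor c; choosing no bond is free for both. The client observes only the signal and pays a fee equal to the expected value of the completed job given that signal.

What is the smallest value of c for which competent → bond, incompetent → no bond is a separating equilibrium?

Under separation: bond → competent (pays 238); no bond → incompetent (pays 75).
Competent: 238 − 32 = 206 ≥ 75 − 0 = 75. Holds regardless of c. ✓
Incompetent: 75 − 0 ≥ 238 − c, so c ≥ 238 − 75 = 163.

163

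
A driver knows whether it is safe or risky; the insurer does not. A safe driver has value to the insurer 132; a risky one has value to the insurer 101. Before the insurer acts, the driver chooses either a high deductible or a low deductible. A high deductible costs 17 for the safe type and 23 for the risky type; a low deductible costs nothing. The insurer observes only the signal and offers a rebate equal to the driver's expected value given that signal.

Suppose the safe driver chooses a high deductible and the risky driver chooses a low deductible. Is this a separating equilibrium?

If types separate, high deductible earns payment 132 and low deductible earns 101.
Safe: high deductible gives 132 − 17 = 115; low deductible gives 101 − 0 = 101. No deviation. ✓
Risky: low deductible gives 101 − 0 = 101; high deductible gives 132 − 23 = 109. Would deviate. ✗

No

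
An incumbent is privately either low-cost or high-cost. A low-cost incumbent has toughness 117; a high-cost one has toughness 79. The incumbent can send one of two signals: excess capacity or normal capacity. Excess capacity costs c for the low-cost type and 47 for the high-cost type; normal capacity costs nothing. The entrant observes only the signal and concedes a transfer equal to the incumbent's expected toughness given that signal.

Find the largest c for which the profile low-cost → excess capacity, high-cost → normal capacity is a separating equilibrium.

Under separation: excess capacity → low-cost (pays 117); normal capacity → high-cost (pays 79).
High-cost: 79 − 0 = 79 ≥ 117 − 47 = 70. Holds regardless of c. ✓
Low-cost: 117 − c ≥ 79 − 0, so c ≤ 117 − 79 = 38.

38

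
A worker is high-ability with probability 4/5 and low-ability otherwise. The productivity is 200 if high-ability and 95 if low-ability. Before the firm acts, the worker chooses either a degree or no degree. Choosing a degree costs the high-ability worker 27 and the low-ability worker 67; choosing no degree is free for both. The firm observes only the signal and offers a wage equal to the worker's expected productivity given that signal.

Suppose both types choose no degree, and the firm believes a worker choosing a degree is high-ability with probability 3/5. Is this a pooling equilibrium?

Yes

At the pooled signal (no degree) the firm holds the prior 4/5 and pays 4/5·200 + 1/5·95 = 179. Off-path (degree) belief 3/5 gives 3/5·200 + 2/5·95 = 158.
High-ability: no degree gives 179 − 0 = 179; degree gives 158 − 27 = 131. Stays. ✓
Low-ability: no degree gives 179 − 0 = 179; degree gives 158 − 67 = 91. Stays. ✓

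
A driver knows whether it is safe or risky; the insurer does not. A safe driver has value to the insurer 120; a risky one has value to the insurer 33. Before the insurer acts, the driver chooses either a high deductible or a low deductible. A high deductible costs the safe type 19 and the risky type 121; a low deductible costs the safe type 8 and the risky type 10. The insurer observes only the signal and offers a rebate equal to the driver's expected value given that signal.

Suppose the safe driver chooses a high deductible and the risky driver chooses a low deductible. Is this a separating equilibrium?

If types separate, high deductible earns payment 120 and low deductible earns 33.
Safe: high deductible gives 120 − 19 = 101; low deductible gives 33 − 8 = 25. No deviation. ✓
Risky: low deductible gives 33 − 10 = 23; high deductible gives 120 − 121 = -1. No deviation. ✓
Neither type gains from mimicking the other.

Yes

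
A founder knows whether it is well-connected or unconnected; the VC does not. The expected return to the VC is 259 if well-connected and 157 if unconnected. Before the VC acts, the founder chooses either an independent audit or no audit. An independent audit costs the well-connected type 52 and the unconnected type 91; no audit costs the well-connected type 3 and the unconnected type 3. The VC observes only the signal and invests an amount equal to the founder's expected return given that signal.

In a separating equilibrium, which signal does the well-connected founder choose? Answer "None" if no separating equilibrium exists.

Try well-connected → audit, unconnected → no audit:
  Under separation the VC infers type exactly: audit → well-connected (pays 259), no audit → unconnected (pays 157).
  Well-connected: audit gives 259 − 52 = 207; no audit gives 157 − 3 = 154. No deviation. ✓
  Unconnected: no audit gives 157 − 3 = 154; audit gives 259 − 91 = 168. Would deviate. ✗
Try well-connected → no audit, unconnected → audit:
  Under separation the VC infers type exactly: no audit → well-connected (pays 259), audit → unconnected (pays 157).
  Well-connected: no audit gives 259 − 3 = 256; audit gives 157 − 52 = 105. No deviation. ✓
  Unconnected: audit gives 157 − 91 = 66; no audit gives 259 − 3 = 256. Would deviate. ✗
Neither assignment is incentive-compatible.

None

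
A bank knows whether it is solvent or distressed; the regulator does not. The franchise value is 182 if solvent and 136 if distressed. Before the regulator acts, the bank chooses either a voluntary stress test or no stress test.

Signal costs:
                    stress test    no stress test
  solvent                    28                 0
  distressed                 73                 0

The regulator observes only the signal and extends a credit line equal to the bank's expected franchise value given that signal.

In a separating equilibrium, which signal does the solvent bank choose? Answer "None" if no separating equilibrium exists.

stress test

Try solvent → stress test, distressed → no stress test:
  Under separation the regulator infers type exactly: stress test → solvent (pays 182), no stress test → distressed (pays 136).
  Solvent: stress test gives 182 − 28 = 154; no stress test gives 136 − 0 = 136. No deviation. ✓
  Distressed: no stress test gives 136 − 0 = 136; stress test gives 182 − 73 = 109. No deviation. ✓
Both hold — the solvent type sends stress test.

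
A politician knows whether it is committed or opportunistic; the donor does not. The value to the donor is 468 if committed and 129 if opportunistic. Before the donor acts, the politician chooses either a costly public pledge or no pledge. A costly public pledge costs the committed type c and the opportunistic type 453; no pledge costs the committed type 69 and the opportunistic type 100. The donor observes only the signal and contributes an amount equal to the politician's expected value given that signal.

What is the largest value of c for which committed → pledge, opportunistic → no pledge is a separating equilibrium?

408

Under separation: pledge → committed (pays 468); no pledge → opportunistic (pays 129).
Opportunistic: 129 − 100 = 29 ≥ 468 − 453 = 15. Holds regardless of c. ✓
Committed: 468 − c ≥ 129 − 69, so c ≤ 468 − 60 = 408.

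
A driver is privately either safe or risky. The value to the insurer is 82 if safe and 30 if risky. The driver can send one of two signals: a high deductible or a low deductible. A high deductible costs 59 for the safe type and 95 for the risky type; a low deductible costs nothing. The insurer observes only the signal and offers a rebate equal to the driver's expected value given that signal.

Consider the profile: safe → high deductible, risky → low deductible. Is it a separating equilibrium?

No

If types separate, high deductible earns payment 82 and low deductible earns 30.
Safe: high deductible gives 82 − 59 = 23; low deductible gives 30 − 0 = 30. Would deviate. ✗
Risky: low deductible gives 30 − 0 = 30; high deductible gives 82 − 95 = -13. No deviation. ✓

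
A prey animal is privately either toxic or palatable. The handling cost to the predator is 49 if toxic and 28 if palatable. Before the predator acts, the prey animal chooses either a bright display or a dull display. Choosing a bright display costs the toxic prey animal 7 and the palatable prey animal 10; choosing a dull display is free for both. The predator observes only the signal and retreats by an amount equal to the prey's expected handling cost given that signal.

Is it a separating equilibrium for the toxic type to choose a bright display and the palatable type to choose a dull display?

No

If types separate, bright display earns payment 49 and dull display earns 28.
Toxic: bright display gives 49 − 7 = 42; dull display gives 28 − 0 = 28. No deviation. ✓
Palatable: dull display gives 28 − 0 = 28; bright display gives 49 − 10 = 39. Would deviate. ✗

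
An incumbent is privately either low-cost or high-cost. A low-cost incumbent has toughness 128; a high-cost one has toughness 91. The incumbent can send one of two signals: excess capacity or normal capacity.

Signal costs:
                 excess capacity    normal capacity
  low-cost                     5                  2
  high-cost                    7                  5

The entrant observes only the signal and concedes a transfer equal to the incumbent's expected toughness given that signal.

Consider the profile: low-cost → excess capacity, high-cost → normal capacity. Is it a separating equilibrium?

No

Under separation the entrant infers type exactly: excess capacity → low-cost (pays 128), normal capacity → high-cost (pays 91).
Low-cost: excess capacity gives 128 − 5 = 123; normal capacity gives 91 − 2 = 89. No deviation. ✓
High-cost: normal capacity gives 91 − 5 = 86; excess capacity gives 128 − 7 = 121. Would deviate. ✗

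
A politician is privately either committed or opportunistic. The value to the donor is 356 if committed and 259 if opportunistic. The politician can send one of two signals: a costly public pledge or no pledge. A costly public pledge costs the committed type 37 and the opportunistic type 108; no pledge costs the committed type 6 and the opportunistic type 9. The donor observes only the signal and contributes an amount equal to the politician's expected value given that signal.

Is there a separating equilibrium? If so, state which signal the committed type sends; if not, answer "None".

Try committed → pledge, opportunistic → no pledge:
  Under separation the donor infers type exactly: pledge → committed (pays 356), no pledge → opportunistic (pays 259).
  Committed: pledge gives 356 − 37 = 319; no pledge gives 259 − 6 = 253. No deviation. ✓
  Opportunistic: no pledge gives 259 − 9 = 250; pledge gives 356 − 108 = 248. No deviation. ✓
Both hold — the committed type sends pledge.

pledge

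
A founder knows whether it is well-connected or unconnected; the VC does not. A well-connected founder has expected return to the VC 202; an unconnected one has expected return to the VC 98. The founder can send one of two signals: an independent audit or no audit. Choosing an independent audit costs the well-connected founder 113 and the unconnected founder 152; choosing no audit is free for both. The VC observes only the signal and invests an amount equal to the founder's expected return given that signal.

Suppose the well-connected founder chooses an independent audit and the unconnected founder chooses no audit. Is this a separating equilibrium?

No

If types separate, audit earns payment 202 and no audit earns 98.
Well-connected: audit gives 202 − 113 = 89; no audit gives 98 − 0 = 98. Would deviate. ✗
Unconnected: no audit gives 98 − 0 = 98; audit gives 202 − 152 = 50. No deviation. ✓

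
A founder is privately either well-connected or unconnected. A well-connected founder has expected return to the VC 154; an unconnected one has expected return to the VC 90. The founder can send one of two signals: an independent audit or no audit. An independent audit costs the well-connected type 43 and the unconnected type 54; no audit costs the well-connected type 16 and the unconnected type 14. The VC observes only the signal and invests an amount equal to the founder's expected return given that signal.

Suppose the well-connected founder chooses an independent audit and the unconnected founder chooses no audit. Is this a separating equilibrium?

No

Under separation the VC infers type exactly: audit → well-connected (pays 154), no audit → unconnected (pays 90).
Well-connected: audit gives 154 − 43 = 111; no audit gives 90 − 16 = 74. No deviation. ✓
Unconnected: no audit gives 90 − 14 = 76; audit gives 154 − 54 = 100. Would deviate. ✗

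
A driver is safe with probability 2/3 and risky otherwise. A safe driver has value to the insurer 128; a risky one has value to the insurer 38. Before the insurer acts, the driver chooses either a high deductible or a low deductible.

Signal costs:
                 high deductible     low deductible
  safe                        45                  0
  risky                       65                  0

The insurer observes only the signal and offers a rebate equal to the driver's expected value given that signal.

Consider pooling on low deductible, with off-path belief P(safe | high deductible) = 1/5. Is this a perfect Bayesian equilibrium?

At the pooled signal (low deductible) the insurer holds the prior 2/3 and pays 2/3·128 + 1/3·38 = 98. Off-path (high deductible) belief 1/5 gives 1/5·128 + 4/5·38 = 56.
Safe: low deductible gives 98 − 0 = 98; high deductible gives 56 − 45 = 11. Stays. ✓
Risky: low deductible gives 98 − 0 = 98; high deductible gives 56 − 65 = -9. Stays. ✓

Yes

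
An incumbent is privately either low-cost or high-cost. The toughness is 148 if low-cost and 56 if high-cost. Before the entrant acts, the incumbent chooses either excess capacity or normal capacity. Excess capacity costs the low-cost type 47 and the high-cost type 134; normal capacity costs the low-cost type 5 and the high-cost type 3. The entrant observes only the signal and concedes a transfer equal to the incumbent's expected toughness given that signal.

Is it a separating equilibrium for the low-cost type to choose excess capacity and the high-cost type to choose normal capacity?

Yes

If types separate, excess capacity earns payment 148 and normal capacity earns 56.
Low-cost: excess capacity gives 148 − 47 = 101; normal capacity gives 56 − 5 = 51. No deviation. ✓
High-cost: normal capacity gives 56 − 3 = 53; excess capacity gives 148 − 134 = 14. No deviation. ✓
Both incentive constraints hold.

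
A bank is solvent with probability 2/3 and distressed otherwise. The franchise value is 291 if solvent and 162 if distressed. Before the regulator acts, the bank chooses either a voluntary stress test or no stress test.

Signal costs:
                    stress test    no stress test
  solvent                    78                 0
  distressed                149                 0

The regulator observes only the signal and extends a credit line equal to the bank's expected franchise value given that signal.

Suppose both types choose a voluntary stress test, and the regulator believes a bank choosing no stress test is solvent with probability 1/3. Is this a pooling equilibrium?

At the pooled signal (stress test) the regulator holds the prior 2/3 and pays 2/3·291 + 1/3·162 = 248. Off-path (no stress test) belief 1/3 gives 1/3·291 + 2/3·162 = 205.
Solvent: stress test gives 248 − 78 = 170; no stress test gives 205 − 0 = 205. Deviates. ✗
Distressed: stress test gives 248 − 149 = 99; no stress test gives 205 − 0 = 205. Deviates. ✗

No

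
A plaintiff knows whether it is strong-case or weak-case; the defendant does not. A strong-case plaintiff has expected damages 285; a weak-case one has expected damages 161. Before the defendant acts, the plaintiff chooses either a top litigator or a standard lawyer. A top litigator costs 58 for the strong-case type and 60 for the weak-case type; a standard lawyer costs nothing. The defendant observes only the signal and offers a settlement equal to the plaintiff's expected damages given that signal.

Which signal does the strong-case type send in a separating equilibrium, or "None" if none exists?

Try strong-case → top litigator, weak-case → standard lawyer:
  If types separate, top litigator earns payment 285 and standard lawyer earns 161.
  Strong-case: top litigator gives 285 − 58 = 227; standard lawyer gives 161 − 0 = 161. No deviation. ✓
  Weak-case: standard lawyer gives 161 − 0 = 161; top litigator gives 285 − 60 = 225. Would deviate. ✗
Try strong-case → standard lawyer, weak-case → top litigator:
  If types separate, standard lawyer earns payment 285 and top litigator earns 161.
  Strong-case: standard lawyer gives 285 − 0 = 285; top litigator gives 161 − 58 = 103. No deviation. ✓
  Weak-case: top litigator gives 161 − 60 = 101; standard lawyer gives 285 − 0 = 285. Would deviate. ✗
Neither assignment is incentive-compatible.

None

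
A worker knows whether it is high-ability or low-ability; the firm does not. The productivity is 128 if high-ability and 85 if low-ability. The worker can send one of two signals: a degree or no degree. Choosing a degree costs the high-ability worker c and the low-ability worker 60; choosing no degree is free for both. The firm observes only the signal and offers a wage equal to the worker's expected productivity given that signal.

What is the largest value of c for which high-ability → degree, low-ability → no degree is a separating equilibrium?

Under separation: degree → high-ability (pays 128); no degree → low-ability (pays 85).
Low-ability: 85 − 0 = 85 ≥ 128 − 60 = 68. Holds regardless of c. ✓
High-ability: 128 − c ≥ 85 − 0, so c ≤ 128 − 85 = 43.

43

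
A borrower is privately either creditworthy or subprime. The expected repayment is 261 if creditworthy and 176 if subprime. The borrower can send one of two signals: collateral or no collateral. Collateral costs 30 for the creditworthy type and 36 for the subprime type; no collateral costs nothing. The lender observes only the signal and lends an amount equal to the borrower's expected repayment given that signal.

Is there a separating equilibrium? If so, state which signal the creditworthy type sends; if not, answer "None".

Try creditworthy → collateral, subprime → no collateral:
  If types separate, collateral earns payment 261 and no collateral earns 176.
  Creditworthy: collateral gives 261 − 30 = 231; no collateral gives 176 − 0 = 176. No deviation. ✓
  Subprime: no collateral gives 176 − 0 = 176; collateral gives 261 − 36 = 225. Would deviate. ✗
Try creditworthy → no collateral, subprime → collateral:
  If types separate, no collateral earns payment 261 and collateral earns 176.
  Creditworthy: no collateral gives 261 − 0 = 261; collateral gives 176 − 30 = 146. No deviation. ✓
  Subprime: collateral gives 176 − 36 = 140; no collateral gives 261 − 0 = 261. Would deviate. ✗
Neither assignment is incentive-compatible.

None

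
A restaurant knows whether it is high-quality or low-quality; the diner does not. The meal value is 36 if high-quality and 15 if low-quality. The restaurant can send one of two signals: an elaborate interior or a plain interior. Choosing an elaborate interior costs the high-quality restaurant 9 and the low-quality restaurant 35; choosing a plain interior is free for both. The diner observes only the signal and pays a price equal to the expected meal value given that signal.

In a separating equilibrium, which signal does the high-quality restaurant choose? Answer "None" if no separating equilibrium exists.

Try high-quality → elaborate interior, low-quality → plain interior:
  Under separation the diner infers type exactly: elaborate interior → high-quality (pays 36), plain interior → low-quality (pays 15).
  High-quality: elaborate interior gives 36 − 9 = 27; plain interior gives 15 − 0 = 15. No deviation. ✓
  Low-quality: plain interior gives 15 − 0 = 15; elaborate interior gives 36 − 35 = 1. No deviation. ✓
Both hold — the high-quality type sends elaborate interior.

elaborate interior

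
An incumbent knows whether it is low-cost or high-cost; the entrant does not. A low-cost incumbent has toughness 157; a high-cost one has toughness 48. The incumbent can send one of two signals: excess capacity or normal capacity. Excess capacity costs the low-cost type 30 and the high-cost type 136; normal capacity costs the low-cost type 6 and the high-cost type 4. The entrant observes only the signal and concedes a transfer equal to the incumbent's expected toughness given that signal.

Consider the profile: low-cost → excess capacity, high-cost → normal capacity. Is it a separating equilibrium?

Yes

If types separate, excess capacity earns payment 157 and normal capacity earns 48.
Low-cost: excess capacity gives 157 − 30 = 127; normal capacity gives 48 − 6 = 42. No deviation. ✓
High-cost: normal capacity gives 48 − 4 = 44; excess capacity gives 157 − 136 = 21. No deviation. ✓
Both incentive constraints hold.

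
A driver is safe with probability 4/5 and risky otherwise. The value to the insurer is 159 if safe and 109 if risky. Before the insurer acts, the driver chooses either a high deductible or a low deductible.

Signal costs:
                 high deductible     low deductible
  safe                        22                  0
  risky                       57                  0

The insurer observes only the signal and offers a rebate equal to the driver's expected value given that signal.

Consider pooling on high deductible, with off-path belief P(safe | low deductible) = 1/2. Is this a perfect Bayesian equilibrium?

On the equilibrium path (high deductible) the insurer holds the prior 4/5 and pays 4/5·159 + 1/5·109 = 149. Off-path (low deductible) belief 1/2 gives 1/2·159 + 1/2·109 = 134.
Safe: high deductible gives 149 − 22 = 127; low deductible gives 134 − 0 = 134. Deviates. ✗
Risky: high deductible gives 149 − 57 = 92; low deductible gives 134 − 0 = 134. Deviates. ✗

No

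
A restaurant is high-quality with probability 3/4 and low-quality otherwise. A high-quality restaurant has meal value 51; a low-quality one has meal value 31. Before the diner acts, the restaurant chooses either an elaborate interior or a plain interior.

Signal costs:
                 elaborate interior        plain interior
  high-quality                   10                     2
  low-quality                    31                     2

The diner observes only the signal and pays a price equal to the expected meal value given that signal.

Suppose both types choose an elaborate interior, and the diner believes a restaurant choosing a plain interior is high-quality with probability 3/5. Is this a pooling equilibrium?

No

At the pooled signal (elaborate interior) the diner holds the prior 3/4 and pays 3/4·51 + 1/4·31 = 46. Off-path (plain interior) belief 3/5 gives 3/5·51 + 2/5·31 = 43.
High-quality: elaborate interior gives 46 − 10 = 36; plain interior gives 43 − 2 = 41. Deviates. ✗
Low-quality: elaborate interior gives 46 − 31 = 15; plain interior gives 43 − 2 = 41. Deviates. ✗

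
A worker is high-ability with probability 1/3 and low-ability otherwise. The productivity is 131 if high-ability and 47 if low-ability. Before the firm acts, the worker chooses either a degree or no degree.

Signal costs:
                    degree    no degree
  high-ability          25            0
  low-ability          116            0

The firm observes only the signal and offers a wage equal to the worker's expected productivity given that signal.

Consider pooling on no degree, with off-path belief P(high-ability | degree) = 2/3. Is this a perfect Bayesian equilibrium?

No

At the pooled signal (no degree) the firm holds the prior 1/3 and pays 1/3·131 + 2/3·47 = 75. Off-path (degree) belief 2/3 gives 2/3·131 + 1/3·47 = 103.
High-ability: no degree gives 75 − 0 = 75; degree gives 103 − 25 = 78. Deviates. ✗
Low-ability: no degree gives 75 − 0 = 75; degree gives 103 − 116 = -13. Stays. ✓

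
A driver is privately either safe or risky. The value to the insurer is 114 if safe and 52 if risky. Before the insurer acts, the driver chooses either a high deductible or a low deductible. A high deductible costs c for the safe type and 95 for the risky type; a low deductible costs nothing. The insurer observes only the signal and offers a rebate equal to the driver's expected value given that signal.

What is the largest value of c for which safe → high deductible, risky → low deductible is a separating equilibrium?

62

Under separation: high deductible → safe (pays 114); low deductible → risky (pays 52).
Risky: 52 − 0 = 52 ≥ 114 − 95 = 19. Holds regardless of c. ✓
Safe: 114 − c ≥ 52 − 0, so c ≤ 114 − 52 = 62.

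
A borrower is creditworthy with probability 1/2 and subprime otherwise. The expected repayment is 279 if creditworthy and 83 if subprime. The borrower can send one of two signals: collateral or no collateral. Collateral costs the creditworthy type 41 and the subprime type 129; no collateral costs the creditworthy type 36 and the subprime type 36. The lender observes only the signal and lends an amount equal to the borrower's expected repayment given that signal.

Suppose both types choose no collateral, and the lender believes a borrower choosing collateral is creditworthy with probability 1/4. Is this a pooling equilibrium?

On the equilibrium path (no collateral) the lender holds the prior 1/2 and pays 1/2·279 + 1/2·83 = 181. Off-path (collateral) belief 1/4 gives 1/4·279 + 3/4·83 = 132.
Creditworthy: no collateral gives 181 − 36 = 145; collateral gives 132 − 41 = 91. Stays. ✓
Subprime: no collateral gives 181 − 36 = 145; collateral gives 132 − 129 = 3. Stays. ✓
Beliefs are Bayes-consistent on-path and both types best-respond.

Yes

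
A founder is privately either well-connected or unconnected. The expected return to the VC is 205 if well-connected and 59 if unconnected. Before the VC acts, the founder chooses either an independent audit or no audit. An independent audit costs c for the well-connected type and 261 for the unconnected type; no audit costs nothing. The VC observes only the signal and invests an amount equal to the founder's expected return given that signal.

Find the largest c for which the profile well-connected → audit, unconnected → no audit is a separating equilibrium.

Under separation: audit → well-connected (pays 205); no audit → unconnected (pays 59).
Unconnected: 59 − 0 = 59 ≥ 205 − 261 = -56. Holds regardless of c. ✓
Well-connected: 205 − c ≥ 59 − 0, so c ≤ 205 − 59 = 146.

146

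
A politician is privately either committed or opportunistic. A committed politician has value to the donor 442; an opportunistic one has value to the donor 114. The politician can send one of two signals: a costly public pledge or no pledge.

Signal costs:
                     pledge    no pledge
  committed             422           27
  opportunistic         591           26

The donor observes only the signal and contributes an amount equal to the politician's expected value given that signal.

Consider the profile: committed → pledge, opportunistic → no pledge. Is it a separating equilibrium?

Under separation the donor infers type exactly: pledge → committed (pays 442), no pledge → opportunistic (pays 114).
Committed: pledge gives 442 − 422 = 20; no pledge gives 114 − 27 = 87. Would deviate. ✗
Opportunistic: no pledge gives 114 − 26 = 88; pledge gives 442 − 591 = -149. No deviation. ✓

No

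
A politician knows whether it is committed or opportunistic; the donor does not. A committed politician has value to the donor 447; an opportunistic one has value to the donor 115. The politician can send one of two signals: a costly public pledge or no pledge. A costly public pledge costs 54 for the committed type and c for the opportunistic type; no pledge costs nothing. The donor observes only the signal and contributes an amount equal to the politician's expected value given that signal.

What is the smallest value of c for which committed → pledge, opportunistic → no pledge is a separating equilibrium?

332

Under separation: pledge → committed (pays 447); no pledge → opportunistic (pays 115).
Committed: 447 − 54 = 393 ≥ 115 − 0 = 115. Holds regardless of c. ✓
Opportunistic: 115 − 0 ≥ 447 − c, so c ≥ 447 − 115 = 332.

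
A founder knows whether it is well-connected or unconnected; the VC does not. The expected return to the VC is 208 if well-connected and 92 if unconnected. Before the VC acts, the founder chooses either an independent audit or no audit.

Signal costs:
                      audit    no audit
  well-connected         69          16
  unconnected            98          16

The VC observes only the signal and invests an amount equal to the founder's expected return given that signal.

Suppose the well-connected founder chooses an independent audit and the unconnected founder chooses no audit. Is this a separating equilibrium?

Under separation the VC infers type exactly: audit → well-connected (pays 208), no audit → unconnected (pays 92).
Well-connected: audit gives 208 − 69 = 139; no audit gives 92 − 16 = 76. No deviation. ✓
Unconnected: no audit gives 92 − 16 = 76; audit gives 208 − 98 = 110. Would deviate. ✗

No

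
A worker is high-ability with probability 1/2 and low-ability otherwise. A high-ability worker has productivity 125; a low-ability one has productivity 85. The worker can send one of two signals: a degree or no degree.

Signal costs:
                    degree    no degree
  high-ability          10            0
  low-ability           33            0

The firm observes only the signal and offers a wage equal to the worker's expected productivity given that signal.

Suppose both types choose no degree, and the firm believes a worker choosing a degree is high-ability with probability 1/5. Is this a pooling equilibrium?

Yes

At the pooled signal (no degree) the firm holds the prior 1/2 and pays 1/2·125 + 1/2·85 = 105. Off-path (degree) belief 1/5 gives 1/5·125 + 4/5·85 = 93.
High-ability: no degree gives 105 − 0 = 105; degree gives 93 − 10 = 83. Stays. ✓
Low-ability: no degree gives 105 − 0 = 105; degree gives 93 − 33 = 60. Stays. ✓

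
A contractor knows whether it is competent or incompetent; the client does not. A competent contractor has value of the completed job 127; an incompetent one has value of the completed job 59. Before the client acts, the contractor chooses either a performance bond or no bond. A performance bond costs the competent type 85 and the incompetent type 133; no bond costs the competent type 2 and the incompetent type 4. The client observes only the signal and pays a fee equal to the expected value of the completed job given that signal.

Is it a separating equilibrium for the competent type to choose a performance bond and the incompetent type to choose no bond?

If types separate, bond earns payment 127 and no bond earns 59.
Competent: bond gives 127 − 85 = 42; no bond gives 59 − 2 = 57. Would deviate. ✗
Incompetent: no bond gives 59 − 4 = 55; bond gives 127 − 133 = -6. No deviation. ✓

No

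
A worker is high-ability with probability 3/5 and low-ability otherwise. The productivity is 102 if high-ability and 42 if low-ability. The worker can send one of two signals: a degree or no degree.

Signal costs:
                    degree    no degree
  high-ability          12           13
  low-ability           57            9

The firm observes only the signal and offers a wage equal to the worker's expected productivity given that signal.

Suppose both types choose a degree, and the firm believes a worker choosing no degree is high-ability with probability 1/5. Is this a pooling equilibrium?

On the equilibrium path (degree) the firm holds the prior 3/5 and pays 3/5·102 + 2/5·42 = 78. Off-path (no degree) belief 1/5 gives 1/5·102 + 4/5·42 = 54.
High-ability: degree gives 78 − 12 = 66; no degree gives 54 − 13 = 41. Stays. ✓
Low-ability: degree gives 78 − 57 = 21; no degree gives 54 − 9 = 45. Deviates. ✗

No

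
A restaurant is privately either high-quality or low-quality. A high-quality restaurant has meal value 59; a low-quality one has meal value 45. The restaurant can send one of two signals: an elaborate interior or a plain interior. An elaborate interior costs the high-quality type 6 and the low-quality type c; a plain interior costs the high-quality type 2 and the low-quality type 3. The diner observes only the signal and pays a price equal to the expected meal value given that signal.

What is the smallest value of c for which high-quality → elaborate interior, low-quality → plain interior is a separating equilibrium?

17

Under separation: elaborate interior → high-quality (pays 59); plain interior → low-quality (pays 45).
High-quality: 59 − 6 = 53 ≥ 45 − 2 = 43. Holds regardless of c. ✓
Low-quality: 45 − 3 ≥ 59 − c, so c ≥ 59 − 42 = 17.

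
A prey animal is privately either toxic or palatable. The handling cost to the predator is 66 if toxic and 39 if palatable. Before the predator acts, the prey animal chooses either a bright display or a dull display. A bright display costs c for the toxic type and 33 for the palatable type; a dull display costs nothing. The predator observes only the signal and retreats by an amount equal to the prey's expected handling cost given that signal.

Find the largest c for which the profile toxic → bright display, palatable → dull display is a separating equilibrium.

Under separation: bright display → toxic (pays 66); dull display → palatable (pays 39).
Palatable: 39 − 0 = 39 ≥ 66 − 33 = 33. Holds regardless of c. ✓
Toxic: 66 − c ≥ 39 − 0, so c ≤ 66 − 39 = 27.

27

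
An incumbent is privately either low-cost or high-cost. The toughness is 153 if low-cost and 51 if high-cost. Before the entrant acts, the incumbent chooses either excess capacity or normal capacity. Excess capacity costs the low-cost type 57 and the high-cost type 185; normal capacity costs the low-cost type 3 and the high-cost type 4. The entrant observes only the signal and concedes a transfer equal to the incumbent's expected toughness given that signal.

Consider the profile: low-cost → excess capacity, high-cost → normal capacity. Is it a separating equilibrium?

Yes

If types separate, excess capacity earns payment 153 and normal capacity earns 51.
Low-cost: excess capacity gives 153 − 57 = 96; normal capacity gives 51 − 3 = 48. No deviation. ✓
High-cost: normal capacity gives 51 − 4 = 47; excess capacity gives 153 − 185 = -32. No deviation. ✓
Both incentive constraints hold.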